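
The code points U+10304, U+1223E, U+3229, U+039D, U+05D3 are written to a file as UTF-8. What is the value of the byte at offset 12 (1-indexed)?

0xCE

1-indexed offset 12 is 0-indexed offset 11.
U+10304 → 4-byte form F0 90 8C 84 at offsets 0–3.
U+1223E → 4-byte form F0 92 88 BE at offsets 4–7.
U+3229 → 3-byte form E3 88 A9 at offsets 8–10.
U+039D → 2-byte form CE 9D at offsets 11–12.
Offset 11 falls in char 4's range; it's byte 1 of CE 9D = 0xCE.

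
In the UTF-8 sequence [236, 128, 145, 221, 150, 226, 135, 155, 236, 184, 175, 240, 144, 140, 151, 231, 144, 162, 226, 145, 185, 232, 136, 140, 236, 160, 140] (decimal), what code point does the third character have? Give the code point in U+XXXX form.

Offset 0: leading byte 0xEC = 11101100 → 3-byte char #1 = EC 80 91.
Offset 3: leading byte 0xDD = 11011101 → 2-byte char #2 = DD 96.
Offset 5: leading byte 0xE2 = 11100010 → 3-byte char #3 = E2 87 9B.
Leading byte 0xE2 = 11100010 matches 1110xxxx → 3-byte sequence.
Byte 1: 0xE2 = 11100010, payload 0010 (4 bits).
Byte 2: 0x87 = 10000111 (10xxxxxx ✓), payload 000111.
Byte 3: 0x9B = 10011011 (10xxxxxx ✓), payload 011011.
Concatenate: 0010000111011011 = 0x21DB (16 bits → U+21DB).

U+21DB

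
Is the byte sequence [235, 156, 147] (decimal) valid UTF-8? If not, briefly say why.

Leading byte 0xEB = 11101011 → 3-byte form.
Continuation bytes 0x9C=10011100, 0x93=10010011 all match 10xxxxxx.
Decoded value 0xB713 is ≥ 0x800 (shortest form) and not a surrogate.

valid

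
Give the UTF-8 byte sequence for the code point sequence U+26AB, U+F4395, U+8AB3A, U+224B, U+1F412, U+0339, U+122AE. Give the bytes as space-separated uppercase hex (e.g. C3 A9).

E2 9A AB F3 B4 8E 95 F2 8A AC BA E2 89 8B F0 9F 90 92 CC B9 F0 92 8A AE

U+26AB: 3-byte form → E2 9A AB.
U+F4395: 4-byte form → F3 B4 8E 95.
U+8AB3A: 4-byte form → F2 8A AC BA.
U+224B: 3-byte form → E2 89 8B.
U+1F412: 4-byte form → F0 9F 90 92.
U+0339: 2-byte form → CC B9.
U+122AE: 4-byte form → F0 92 8A AE.
Concatenated (24 bytes): E2 9A AB F3 B4 8E 95 F2 8A AC BA E2 89 8B F0 9F 90 92 CC B9 F0 92 8A AE.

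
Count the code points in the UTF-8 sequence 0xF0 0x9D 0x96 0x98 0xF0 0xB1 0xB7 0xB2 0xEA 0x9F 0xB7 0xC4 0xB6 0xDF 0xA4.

Byte at offset 0: 0xF0 = 11110000 → 4-byte char (#1). Advance 4.
Byte at offset 4: 0xF0 = 11110000 → 4-byte char (#2). Advance 4.
Byte at offset 8: 0xEA = 11101010 → 3-byte char (#3). Advance 3.
Byte at offset 11: 0xC4 = 11000100 → 2-byte char (#4). Advance 2.
Byte at offset 13: 0xDF = 11011111 → 2-byte char (#5). Advance 2.
Reached end at offset 15 after 5 code points.

5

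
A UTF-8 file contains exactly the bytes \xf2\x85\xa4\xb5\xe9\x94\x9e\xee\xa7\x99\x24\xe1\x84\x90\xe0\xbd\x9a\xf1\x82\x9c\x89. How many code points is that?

Byte at offset 0: 0xF2 = 11110010 → 4-byte char (#1). Advance 4.
Byte at offset 4: 0xE9 = 11101001 → 3-byte char (#2). Advance 3.
Byte at offset 7: 0xEE = 11101110 → 3-byte char (#3). Advance 3.
Byte at offset 10: 0x24 = 00100100 → 1-byte char (#4). Advance 1.
Byte at offset 11: 0xE1 = 11100001 → 3-byte char (#5). Advance 3.
Byte at offset 14: 0xE0 = 11100000 → 3-byte char (#6). Advance 3.
Byte at offset 17: 0xF1 = 11110001 → 4-byte char (#7). Advance 4.
Reached end at offset 21 after 7 code points.

7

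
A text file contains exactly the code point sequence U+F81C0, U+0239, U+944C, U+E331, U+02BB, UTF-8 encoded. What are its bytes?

U+F81C0: 4-byte form → F3 B8 87 80.
U+0239: 2-byte form → C8 B9.
U+944C: 3-byte form → E9 91 8C.
U+E331: 3-byte form → EE 8C B1.
U+02BB: 2-byte form → CA BB.
Concatenated (14 bytes): F3 B8 87 80 C8 B9 E9 91 8C EE 8C B1 CA BB.

F3 B8 87 80 C8 B9 E9 91 8C EE 8C B1 CA BB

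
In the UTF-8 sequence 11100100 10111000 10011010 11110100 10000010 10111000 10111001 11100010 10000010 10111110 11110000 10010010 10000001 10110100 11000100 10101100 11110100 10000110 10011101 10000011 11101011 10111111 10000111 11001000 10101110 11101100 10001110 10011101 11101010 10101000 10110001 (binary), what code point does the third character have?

Offset 0: leading byte 0xE4 = 11100100 → 3-byte char #1 = E4 B8 9A.
Offset 3: leading byte 0xF4 = 11110100 → 4-byte char #2 = F4 82 B8 B9.
Offset 7: leading byte 0xE2 = 11100010 → 3-byte char #3 = E2 82 BE.
Leading byte 0xE2 = 11100010 matches 1110xxxx → 3-byte sequence.
Byte 1: 0xE2 = 11100010, payload 0010 (4 bits).
Byte 2: 0x82 = 10000010 (10xxxxxx ✓), payload 000010.
Byte 3: 0xBE = 10111110 (10xxxxxx ✓), payload 111110.
Concatenate: 0010000010111110 = 0x20BE (16 bits → U+20BE).

U+20BE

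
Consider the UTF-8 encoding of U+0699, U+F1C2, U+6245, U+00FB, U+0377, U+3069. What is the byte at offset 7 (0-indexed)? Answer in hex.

U+0699 → 2-byte form DA 99 at offsets 0–1.
U+F1C2 → 3-byte form EF 87 82 at offsets 2–4.
U+6245 → 3-byte form E6 89 85 at offsets 5–7.
Offset 7 falls in char 3's range; it's byte 3 of E6 89 85 = 0x85.

0x85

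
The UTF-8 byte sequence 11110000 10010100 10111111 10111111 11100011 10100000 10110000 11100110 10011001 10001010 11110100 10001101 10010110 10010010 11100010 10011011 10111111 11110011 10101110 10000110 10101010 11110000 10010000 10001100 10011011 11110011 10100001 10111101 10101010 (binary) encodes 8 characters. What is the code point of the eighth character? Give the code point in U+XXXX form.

U+E1F6A

Offset 0: leading byte 0xF0 = 11110000 → 4-byte char #1 = F0 94 BF BF.
Offset 4: leading byte 0xE3 = 11100011 → 3-byte char #2 = E3 A0 B0.
Offset 7: leading byte 0xE6 = 11100110 → 3-byte char #3 = E6 99 8A.
Offset 10: leading byte 0xF4 = 11110100 → 4-byte char #4 = F4 8D 96 92.
Offset 14: leading byte 0xE2 = 11100010 → 3-byte char #5 = E2 9B BF.
Offset 17: leading byte 0xF3 = 11110011 → 4-byte char #6 = F3 AE 86 AA.
Offset 21: leading byte 0xF0 = 11110000 → 4-byte char #7 = F0 90 8C 9B.
Offset 25: leading byte 0xF3 = 11110011 → 4-byte char #8 = F3 A1 BD AA.
Leading byte 0xF3 = 11110011 matches 11110xxx → 4-byte sequence.
Byte 1: 0xF3 = 11110011, payload 011 (3 bits).
Byte 2: 0xA1 = 10100001 (10xxxxxx ✓), payload 100001.
Byte 3: 0xBD = 10111101 (10xxxxxx ✓), payload 111101.
Byte 4: 0xAA = 10101010 (10xxxxxx ✓), payload 101010.
Concatenate: 011100001111101101010 = 0xE1F6A (21 bits → U+E1F6A).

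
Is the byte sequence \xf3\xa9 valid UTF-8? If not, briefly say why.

invalid (sequence truncated)

Leading byte 0xF3 = 11110011 → 4-byte form, but only 2 bytes are present.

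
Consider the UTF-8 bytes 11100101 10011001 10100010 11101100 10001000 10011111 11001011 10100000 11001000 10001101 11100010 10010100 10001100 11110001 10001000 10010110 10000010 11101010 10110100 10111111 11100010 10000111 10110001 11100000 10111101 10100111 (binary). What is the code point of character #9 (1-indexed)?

U+0F67

Offset 0: leading byte 0xE5 = 11100101 → 3-byte char #1 = E5 99 A2.
Offset 3: leading byte 0xEC = 11101100 → 3-byte char #2 = EC 88 9F.
Offset 6: leading byte 0xCB = 11001011 → 2-byte char #3 = CB A0.
Offset 8: leading byte 0xC8 = 11001000 → 2-byte char #4 = C8 8D.
Offset 10: leading byte 0xE2 = 11100010 → 3-byte char #5 = E2 94 8C.
Offset 13: leading byte 0xF1 = 11110001 → 4-byte char #6 = F1 88 96 82.
Offset 17: leading byte 0xEA = 11101010 → 3-byte char #7 = EA B4 BF.
Offset 20: leading byte 0xE2 = 11100010 → 3-byte char #8 = E2 87 B1.
Offset 23: leading byte 0xE0 = 11100000 → 3-byte char #9 = E0 BD A7.
Leading byte 0xE0 = 11100000 matches 1110xxxx → 3-byte sequence.
Byte 1: 0xE0 = 11100000, payload 0000 (4 bits).
Byte 2: 0xBD = 10111101 (10xxxxxx ✓), payload 111101.
Byte 3: 0xA7 = 10100111 (10xxxxxx ✓), payload 100111.
Concatenate: 0000111101100111 = 0xF67 (16 bits → U+0F67).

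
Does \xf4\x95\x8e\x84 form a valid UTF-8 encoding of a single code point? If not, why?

invalid (encodes a value above U+10FFFF)

Leading byte 0xF4 = 11110100 → 4-byte form.
Payload = 0x115384, which exceeds U+10FFFF, the maximum Unicode code point. (Leading bytes F5–FF, or F4 followed by ≥ 0x90, are invalid.)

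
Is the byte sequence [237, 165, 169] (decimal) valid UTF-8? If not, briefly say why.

Structurally a 3-byte sequence; payload = 0xD969.
But 0xD969 is in U+D800–U+DFFF, the surrogate range. Surrogates are not Unicode scalar values and are forbidden in UTF-8.

invalid (encodes a surrogate (U+D800–U+DFFF))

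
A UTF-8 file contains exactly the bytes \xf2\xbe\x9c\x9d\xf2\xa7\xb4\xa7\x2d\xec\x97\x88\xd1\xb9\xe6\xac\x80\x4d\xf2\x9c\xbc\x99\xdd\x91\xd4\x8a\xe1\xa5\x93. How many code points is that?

Byte at offset 0: 0xF2 = 11110010 → 4-byte char (#1). Advance 4.
Byte at offset 4: 0xF2 = 11110010 → 4-byte char (#2). Advance 4.
Byte at offset 8: 0x2D = 00101101 → 1-byte char (#3). Advance 1.
Byte at offset 9: 0xEC = 11101100 → 3-byte char (#4). Advance 3.
Byte at offset 12: 0xD1 = 11010001 → 2-byte char (#5). Advance 2.
Byte at offset 14: 0xE6 = 11100110 → 3-byte char (#6). Advance 3.
Byte at offset 17: 0x4D = 01001101 → 1-byte char (#7). Advance 1.
Byte at offset 18: 0xF2 = 11110010 → 4-byte char (#8). Advance 4.
Byte at offset 22: 0xDD = 11011101 → 2-byte char (#9). Advance 2.
Byte at offset 24: 0xD4 = 11010100 → 2-byte char (#10). Advance 2.
Byte at offset 26: 0xE1 = 11100001 → 3-byte char (#11). Advance 3.
Reached end at offset 29 after 11 code points.

11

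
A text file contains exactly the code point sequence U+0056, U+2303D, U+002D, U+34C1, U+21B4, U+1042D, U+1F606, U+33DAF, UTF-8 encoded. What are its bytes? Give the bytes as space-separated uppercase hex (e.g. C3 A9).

56 F0 A3 80 BD 2D E3 93 81 E2 86 B4 F0 90 90 AD F0 9F 98 86 F0 B3 B6 AF

U+0056: 1-byte form → 56.
U+2303D: 4-byte form → F0 A3 80 BD.
U+002D: 1-byte form → 2D.
U+34C1: 3-byte form → E3 93 81.
U+21B4: 3-byte form → E2 86 B4.
U+1042D: 4-byte form → F0 90 90 AD.
U+1F606: 4-byte form → F0 9F 98 86.
U+33DAF: 4-byte form → F0 B3 B6 AF.
Concatenated (24 bytes): 56 F0 A3 80 BD 2D E3 93 81 E2 86 B4 F0 90 90 AD F0 9F 98 86 F0 B3 B6 AF.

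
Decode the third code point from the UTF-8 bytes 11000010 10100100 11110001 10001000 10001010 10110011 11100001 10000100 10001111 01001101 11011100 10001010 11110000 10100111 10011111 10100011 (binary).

Offset 0: leading byte 0xC2 = 11000010 → 2-byte char #1 = C2 A4.
Offset 2: leading byte 0xF1 = 11110001 → 4-byte char #2 = F1 88 8A B3.
Offset 6: leading byte 0xE1 = 11100001 → 3-byte char #3 = E1 84 8F.
Leading byte 0xE1 = 11100001 matches 1110xxxx → 3-byte sequence.
Byte 1: 0xE1 = 11100001, payload 0001 (4 bits).
Byte 2: 0x84 = 10000100 (10xxxxxx ✓), payload 000100.
Byte 3: 0x8F = 10001111 (10xxxxxx ✓), payload 001111.
Concatenate: 0001000100001111 = 0x110F (16 bits → U+110F).

U+110F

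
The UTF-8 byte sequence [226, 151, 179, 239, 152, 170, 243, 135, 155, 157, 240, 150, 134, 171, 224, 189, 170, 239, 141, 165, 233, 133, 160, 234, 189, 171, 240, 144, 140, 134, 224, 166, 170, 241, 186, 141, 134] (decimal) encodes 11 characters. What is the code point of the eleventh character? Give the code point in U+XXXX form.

U+7A346

Offset 0: leading byte 0xE2 = 11100010 → 3-byte char #1 = E2 97 B3.
Offset 3: leading byte 0xEF = 11101111 → 3-byte char #2 = EF 98 AA.
Offset 6: leading byte 0xF3 = 11110011 → 4-byte char #3 = F3 87 9B 9D.
Offset 10: leading byte 0xF0 = 11110000 → 4-byte char #4 = F0 96 86 AB.
Offset 14: leading byte 0xE0 = 11100000 → 3-byte char #5 = E0 BD AA.
Offset 17: leading byte 0xEF = 11101111 → 3-byte char #6 = EF 8D A5.
Offset 20: leading byte 0xE9 = 11101001 → 3-byte char #7 = E9 85 A0.
Offset 23: leading byte 0xEA = 11101010 → 3-byte char #8 = EA BD AB.
Offset 26: leading byte 0xF0 = 11110000 → 4-byte char #9 = F0 90 8C 86.
Offset 30: leading byte 0xE0 = 11100000 → 3-byte char #10 = E0 A6 AA.
Offset 33: leading byte 0xF1 = 11110001 → 4-byte char #11 = F1 BA 8D 86.
Leading byte 0xF1 = 11110001 matches 11110xxx → 4-byte sequence.
Byte 1: 0xF1 = 11110001, payload 001 (3 bits).
Byte 2: 0xBA = 10111010 (10xxxxxx ✓), payload 111010.
Byte 3: 0x8D = 10001101 (10xxxxxx ✓), payload 001101.
Byte 4: 0x86 = 10000110 (10xxxxxx ✓), payload 000110.
Concatenate: 001111010001101000110 = 0x7A346 (21 bits → U+7A346).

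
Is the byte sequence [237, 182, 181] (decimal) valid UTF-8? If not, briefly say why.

invalid (encodes a surrogate (U+D800–U+DFFF))

Structurally a 3-byte sequence; payload = 0xDDB5.
But 0xDDB5 is in U+D800–U+DFFF, the surrogate range. Surrogates are not Unicode scalar values and are forbidden in UTF-8.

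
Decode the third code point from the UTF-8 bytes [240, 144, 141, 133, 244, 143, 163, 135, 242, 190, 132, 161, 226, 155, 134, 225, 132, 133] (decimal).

U+BE121

Offset 0: leading byte 0xF0 = 11110000 → 4-byte char #1 = F0 90 8D 85.
Offset 4: leading byte 0xF4 = 11110100 → 4-byte char #2 = F4 8F A3 87.
Offset 8: leading byte 0xF2 = 11110010 → 4-byte char #3 = F2 BE 84 A1.
Leading byte 0xF2 = 11110010 matches 11110xxx → 4-byte sequence.
Byte 1: 0xF2 = 11110010, payload 010 (3 bits).
Byte 2: 0xBE = 10111110 (10xxxxxx ✓), payload 111110.
Byte 3: 0x84 = 10000100 (10xxxxxx ✓), payload 000100.
Byte 4: 0xA1 = 10100001 (10xxxxxx ✓), payload 100001.
Concatenate: 010111110000100100001 = 0xBE121 (21 bits → U+BE121).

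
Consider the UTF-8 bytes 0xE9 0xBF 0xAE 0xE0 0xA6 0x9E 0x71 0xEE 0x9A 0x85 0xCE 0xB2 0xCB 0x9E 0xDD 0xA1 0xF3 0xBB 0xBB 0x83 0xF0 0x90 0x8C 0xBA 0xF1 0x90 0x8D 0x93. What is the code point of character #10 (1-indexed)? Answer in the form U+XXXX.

Offset 0: leading byte 0xE9 = 11101001 → 3-byte char #1 = E9 BF AE.
Offset 3: leading byte 0xE0 = 11100000 → 3-byte char #2 = E0 A6 9E.
Offset 6: leading byte 0x71 = 01110001 → 1-byte char #3 = 71.
Offset 7: leading byte 0xEE = 11101110 → 3-byte char #4 = EE 9A 85.
Offset 10: leading byte 0xCE = 11001110 → 2-byte char #5 = CE B2.
Offset 12: leading byte 0xCB = 11001011 → 2-byte char #6 = CB 9E.
Offset 14: leading byte 0xDD = 11011101 → 2-byte char #7 = DD A1.
Offset 16: leading byte 0xF3 = 11110011 → 4-byte char #8 = F3 BB BB 83.
Offset 20: leading byte 0xF0 = 11110000 → 4-byte char #9 = F0 90 8C BA.
Offset 24: leading byte 0xF1 = 11110001 → 4-byte char #10 = F1 90 8D 93.
Leading byte 0xF1 = 11110001 matches 11110xxx → 4-byte sequence.
Byte 1: 0xF1 = 11110001, payload 001 (3 bits).
Byte 2: 0x90 = 10010000 (10xxxxxx ✓), payload 010000.
Byte 3: 0x8D = 10001101 (10xxxxxx ✓), payload 001101.
Byte 4: 0x93 = 10010011 (10xxxxxx ✓), payload 010011.
Concatenate: 001010000001101010011 = 0x50353 (21 bits → U+50353).

U+50353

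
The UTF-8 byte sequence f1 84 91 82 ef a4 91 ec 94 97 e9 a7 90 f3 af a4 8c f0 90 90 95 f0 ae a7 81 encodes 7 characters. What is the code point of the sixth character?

Offset 0: leading byte 0xF1 = 11110001 → 4-byte char #1 = F1 84 91 82.
Offset 4: leading byte 0xEF = 11101111 → 3-byte char #2 = EF A4 91.
Offset 7: leading byte 0xEC = 11101100 → 3-byte char #3 = EC 94 97.
Offset 10: leading byte 0xE9 = 11101001 → 3-byte char #4 = E9 A7 90.
Offset 13: leading byte 0xF3 = 11110011 → 4-byte char #5 = F3 AF A4 8C.
Offset 17: leading byte 0xF0 = 11110000 → 4-byte char #6 = F0 90 90 95.
Leading byte 0xF0 = 11110000 matches 11110xxx → 4-byte sequence.
Byte 1: 0xF0 = 11110000, payload 000 (3 bits).
Byte 2: 0x90 = 10010000 (10xxxxxx ✓), payload 010000.
Byte 3: 0x90 = 10010000 (10xxxxxx ✓), payload 010000.
Byte 4: 0x95 = 10010101 (10xxxxxx ✓), payload 010101.
Concatenate: 000010000010000010101 = 0x10415 (21 bits → U+10415).

U+10415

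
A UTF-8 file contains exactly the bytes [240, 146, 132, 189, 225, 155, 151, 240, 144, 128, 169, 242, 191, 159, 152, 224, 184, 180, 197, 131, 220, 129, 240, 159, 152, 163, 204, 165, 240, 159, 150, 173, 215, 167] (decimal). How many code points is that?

11

Byte at offset 0: 0xF0 = 11110000 → 4-byte char (#1). Advance 4.
Byte at offset 4: 0xE1 = 11100001 → 3-byte char (#2). Advance 3.
Byte at offset 7: 0xF0 = 11110000 → 4-byte char (#3). Advance 4.
Byte at offset 11: 0xF2 = 11110010 → 4-byte char (#4). Advance 4.
Byte at offset 15: 0xE0 = 11100000 → 3-byte char (#5). Advance 3.
Byte at offset 18: 0xC5 = 11000101 → 2-byte char (#6). Advance 2.
Byte at offset 20: 0xDC = 11011100 → 2-byte char (#7). Advance 2.
Byte at offset 22: 0xF0 = 11110000 → 4-byte char (#8). Advance 4.
Byte at offset 26: 0xCC = 11001100 → 2-byte char (#9). Advance 2.
Byte at offset 28: 0xF0 = 11110000 → 4-byte char (#10). Advance 4.
Byte at offset 32: 0xD7 = 11010111 → 2-byte char (#11). Advance 2.
Reached end at offset 34 after 11 code points.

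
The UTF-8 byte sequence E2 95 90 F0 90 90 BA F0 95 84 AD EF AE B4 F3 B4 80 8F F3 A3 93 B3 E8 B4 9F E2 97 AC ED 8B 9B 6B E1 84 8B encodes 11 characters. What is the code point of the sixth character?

Offset 0: leading byte 0xE2 = 11100010 → 3-byte char #1 = E2 95 90.
Offset 3: leading byte 0xF0 = 11110000 → 4-byte char #2 = F0 90 90 BA.
Offset 7: leading byte 0xF0 = 11110000 → 4-byte char #3 = F0 95 84 AD.
Offset 11: leading byte 0xEF = 11101111 → 3-byte char #4 = EF AE B4.
Offset 14: leading byte 0xF3 = 11110011 → 4-byte char #5 = F3 B4 80 8F.
Offset 18: leading byte 0xF3 = 11110011 → 4-byte char #6 = F3 A3 93 B3.
Leading byte 0xF3 = 11110011 matches 11110xxx → 4-byte sequence.
Byte 1: 0xF3 = 11110011, payload 011 (3 bits).
Byte 2: 0xA3 = 10100011 (10xxxxxx ✓), payload 100011.
Byte 3: 0x93 = 10010011 (10xxxxxx ✓), payload 010011.
Byte 4: 0xB3 = 10110011 (10xxxxxx ✓), payload 110011.
Concatenate: 011100011010011110011 = 0xE34F3 (21 bits → U+E34F3).

U+E34F3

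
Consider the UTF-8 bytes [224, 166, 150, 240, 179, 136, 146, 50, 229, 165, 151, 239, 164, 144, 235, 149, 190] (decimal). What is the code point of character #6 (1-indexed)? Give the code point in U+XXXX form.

U+B57E

Offset 0: leading byte 0xE0 = 11100000 → 3-byte char #1 = E0 A6 96.
Offset 3: leading byte 0xF0 = 11110000 → 4-byte char #2 = F0 B3 88 92.
Offset 7: leading byte 0x32 = 00110010 → 1-byte char #3 = 32.
Offset 8: leading byte 0xE5 = 11100101 → 3-byte char #4 = E5 A5 97.
Offset 11: leading byte 0xEF = 11101111 → 3-byte char #5 = EF A4 90.
Offset 14: leading byte 0xEB = 11101011 → 3-byte char #6 = EB 95 BE.
Leading byte 0xEB = 11101011 matches 1110xxxx → 3-byte sequence.
Byte 1: 0xEB = 11101011, payload 1011 (4 bits).
Byte 2: 0x95 = 10010101 (10xxxxxx ✓), payload 010101.
Byte 3: 0xBE = 10111110 (10xxxxxx ✓), payload 111110.
Concatenate: 1011010101111110 = 0xB57E (16 bits → U+B57E).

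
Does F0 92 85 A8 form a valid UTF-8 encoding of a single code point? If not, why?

valid

Leading byte 0xF0 = 11110000 → 4-byte form.
Continuation bytes 0x92=10010010, 0x85=10000101, 0xA8=10101000 all match 10xxxxxx.
Decoded value 0x12168 is ≥ 0x10000 (shortest form) and not a surrogate.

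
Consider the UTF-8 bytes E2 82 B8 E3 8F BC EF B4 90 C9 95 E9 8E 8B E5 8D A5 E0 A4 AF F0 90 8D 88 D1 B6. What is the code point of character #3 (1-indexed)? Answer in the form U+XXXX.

U+FD10

Offset 0: leading byte 0xE2 = 11100010 → 3-byte char #1 = E2 82 B8.
Offset 3: leading byte 0xE3 = 11100011 → 3-byte char #2 = E3 8F BC.
Offset 6: leading byte 0xEF = 11101111 → 3-byte char #3 = EF B4 90.
Leading byte 0xEF = 11101111 matches 1110xxxx → 3-byte sequence.
Byte 1: 0xEF = 11101111, payload 1111 (4 bits).
Byte 2: 0xB4 = 10110100 (10xxxxxx ✓), payload 110100.
Byte 3: 0x90 = 10010000 (10xxxxxx ✓), payload 010000.
Concatenate: 1111110100010000 = 0xFD10 (16 bits → U+FD10).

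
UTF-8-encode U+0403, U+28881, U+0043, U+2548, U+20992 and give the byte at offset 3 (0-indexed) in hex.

U+0403 → 2-byte form D0 83 at offsets 0–1.
U+28881 → 4-byte form F0 A8 A2 81 at offsets 2–5.
Offset 3 falls in char 2's range; it's byte 2 of F0 A8 A2 81 = 0xA8.

0xA8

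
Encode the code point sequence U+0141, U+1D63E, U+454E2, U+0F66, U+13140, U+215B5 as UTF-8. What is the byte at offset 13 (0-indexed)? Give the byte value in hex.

U+0141 → 2-byte form C5 81 at offsets 0–1.
U+1D63E → 4-byte form F0 9D 98 BE at offsets 2–5.
U+454E2 → 4-byte form F1 85 93 A2 at offsets 6–9.
U+0F66 → 3-byte form E0 BD A6 at offsets 10–12.
U+13140 → 4-byte form F0 93 85 80 at offsets 13–16.
Offset 13 falls in char 5's range; it's byte 1 of F0 93 85 80 = 0xF0.

0xF0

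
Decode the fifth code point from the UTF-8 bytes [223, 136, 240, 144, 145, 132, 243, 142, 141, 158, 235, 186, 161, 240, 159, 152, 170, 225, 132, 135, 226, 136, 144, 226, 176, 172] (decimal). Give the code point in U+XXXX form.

Offset 0: leading byte 0xDF = 11011111 → 2-byte char #1 = DF 88.
Offset 2: leading byte 0xF0 = 11110000 → 4-byte char #2 = F0 90 91 84.
Offset 6: leading byte 0xF3 = 11110011 → 4-byte char #3 = F3 8E 8D 9E.
Offset 10: leading byte 0xEB = 11101011 → 3-byte char #4 = EB BA A1.
Offset 13: leading byte 0xF0 = 11110000 → 4-byte char #5 = F0 9F 98 AA.
Leading byte 0xF0 = 11110000 matches 11110xxx → 4-byte sequence.
Byte 1: 0xF0 = 11110000, payload 000 (3 bits).
Byte 2: 0x9F = 10011111 (10xxxxxx ✓), payload 011111.
Byte 3: 0x98 = 10011000 (10xxxxxx ✓), payload 011000.
Byte 4: 0xAA = 10101010 (10xxxxxx ✓), payload 101010.
Concatenate: 000011111011000101010 = 0x1F62A (21 bits → U+1F62A).

U+1F62A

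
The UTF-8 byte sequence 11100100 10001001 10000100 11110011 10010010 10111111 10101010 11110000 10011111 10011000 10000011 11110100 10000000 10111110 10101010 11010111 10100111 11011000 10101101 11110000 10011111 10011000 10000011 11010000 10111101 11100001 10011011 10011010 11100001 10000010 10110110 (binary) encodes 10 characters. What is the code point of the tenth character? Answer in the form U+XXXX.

U+10B6

Offset 0: leading byte 0xE4 = 11100100 → 3-byte char #1 = E4 89 84.
Offset 3: leading byte 0xF3 = 11110011 → 4-byte char #2 = F3 92 BF AA.
Offset 7: leading byte 0xF0 = 11110000 → 4-byte char #3 = F0 9F 98 83.
Offset 11: leading byte 0xF4 = 11110100 → 4-byte char #4 = F4 80 BE AA.
Offset 15: leading byte 0xD7 = 11010111 → 2-byte char #5 = D7 A7.
Offset 17: leading byte 0xD8 = 11011000 → 2-byte char #6 = D8 AD.
Offset 19: leading byte 0xF0 = 11110000 → 4-byte char #7 = F0 9F 98 83.
Offset 23: leading byte 0xD0 = 11010000 → 2-byte char #8 = D0 BD.
Offset 25: leading byte 0xE1 = 11100001 → 3-byte char #9 = E1 9B 9A.
Offset 28: leading byte 0xE1 = 11100001 → 3-byte char #10 = E1 82 B6.
Leading byte 0xE1 = 11100001 matches 1110xxxx → 3-byte sequence.
Byte 1: 0xE1 = 11100001, payload 0001 (4 bits).
Byte 2: 0x82 = 10000010 (10xxxxxx ✓), payload 000010.
Byte 3: 0xB6 = 10110110 (10xxxxxx ✓), payload 110110.
Concatenate: 0001000010110110 = 0x10B6 (16 bits → U+10B6).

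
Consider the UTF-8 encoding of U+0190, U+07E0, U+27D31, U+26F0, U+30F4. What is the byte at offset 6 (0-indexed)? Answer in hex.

0xB4

U+0190 → 2-byte form C6 90 at offsets 0–1.
U+07E0 → 2-byte form DF A0 at offsets 2–3.
U+27D31 → 4-byte form F0 A7 B4 B1 at offsets 4–7.
Offset 6 falls in char 3's range; it's byte 3 of F0 A7 B4 B1 = 0xB4.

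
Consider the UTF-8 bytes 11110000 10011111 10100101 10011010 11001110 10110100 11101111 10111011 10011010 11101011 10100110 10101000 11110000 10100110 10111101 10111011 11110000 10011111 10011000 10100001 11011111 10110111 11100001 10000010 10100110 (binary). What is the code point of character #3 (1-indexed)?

Offset 0: leading byte 0xF0 = 11110000 → 4-byte char #1 = F0 9F A5 9A.
Offset 4: leading byte 0xCE = 11001110 → 2-byte char #2 = CE B4.
Offset 6: leading byte 0xEF = 11101111 → 3-byte char #3 = EF BB 9A.
Leading byte 0xEF = 11101111 matches 1110xxxx → 3-byte sequence.
Byte 1: 0xEF = 11101111, payload 1111 (4 bits).
Byte 2: 0xBB = 10111011 (10xxxxxx ✓), payload 111011.
Byte 3: 0x9A = 10011010 (10xxxxxx ✓), payload 011010.
Concatenate: 1111111011011010 = 0xFEDA (16 bits → U+FEDA).

U+FEDA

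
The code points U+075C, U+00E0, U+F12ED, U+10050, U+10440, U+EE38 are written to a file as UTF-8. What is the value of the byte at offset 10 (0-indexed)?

0x81

U+075C → 2-byte form DD 9C at offsets 0–1.
U+00E0 → 2-byte form C3 A0 at offsets 2–3.
U+F12ED → 4-byte form F3 B1 8B AD at offsets 4–7.
U+10050 → 4-byte form F0 90 81 90 at offsets 8–11.
Offset 10 falls in char 4's range; it's byte 3 of F0 90 81 90 = 0x81.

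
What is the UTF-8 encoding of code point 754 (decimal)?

U+02F2 = 0x2F2 = 754 decimal. In range U+0080–U+07FF → 2-byte form: 110xxxxx 10xxxxxx.
Binary (11 bits): 01011110010.
Split 5+6: 01011 | 110010.
Byte 1: 11001011 = 0xCB.
Byte 2: 10110010 = 0xB2.

CB B2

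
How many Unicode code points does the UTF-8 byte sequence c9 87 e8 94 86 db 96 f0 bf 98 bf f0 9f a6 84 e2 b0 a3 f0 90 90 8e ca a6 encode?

8

Byte at offset 0: 0xC9 = 11001001 → 2-byte char (#1). Advance 2.
Byte at offset 2: 0xE8 = 11101000 → 3-byte char (#2). Advance 3.
Byte at offset 5: 0xDB = 11011011 → 2-byte char (#3). Advance 2.
Byte at offset 7: 0xF0 = 11110000 → 4-byte char (#4). Advance 4.
Byte at offset 11: 0xF0 = 11110000 → 4-byte char (#5). Advance 4.
Byte at offset 15: 0xE2 = 11100010 → 3-byte char (#6). Advance 3.
Byte at offset 18: 0xF0 = 11110000 → 4-byte char (#7). Advance 4.
Byte at offset 22: 0xCA = 11001010 → 2-byte char (#8). Advance 2.
Reached end at offset 24 after 8 code points.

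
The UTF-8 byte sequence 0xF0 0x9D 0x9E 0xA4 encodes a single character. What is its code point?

U+1D7A4

Leading byte 0xF0 = 11110000 matches 11110xxx → 4-byte sequence.
Byte 1: 0xF0 = 11110000, payload 000 (3 bits).
Byte 2: 0x9D = 10011101 (10xxxxxx ✓), payload 011101.
Byte 3: 0x9E = 10011110 (10xxxxxx ✓), payload 011110.
Byte 4: 0xA4 = 10100100 (10xxxxxx ✓), payload 100100.
Concatenate: 000011101011110100100 = 0x1D7A4 (21 bits → U+1D7A4).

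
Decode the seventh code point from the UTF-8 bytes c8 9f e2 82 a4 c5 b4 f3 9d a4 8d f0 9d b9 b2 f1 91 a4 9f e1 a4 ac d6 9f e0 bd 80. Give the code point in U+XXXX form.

Offset 0: leading byte 0xC8 = 11001000 → 2-byte char #1 = C8 9F.
Offset 2: leading byte 0xE2 = 11100010 → 3-byte char #2 = E2 82 A4.
Offset 5: leading byte 0xC5 = 11000101 → 2-byte char #3 = C5 B4.
Offset 7: leading byte 0xF3 = 11110011 → 4-byte char #4 = F3 9D A4 8D.
Offset 11: leading byte 0xF0 = 11110000 → 4-byte char #5 = F0 9D B9 B2.
Offset 15: leading byte 0xF1 = 11110001 → 4-byte char #6 = F1 91 A4 9F.
Offset 19: leading byte 0xE1 = 11100001 → 3-byte char #7 = E1 A4 AC.
Leading byte 0xE1 = 11100001 matches 1110xxxx → 3-byte sequence.
Byte 1: 0xE1 = 11100001, payload 0001 (4 bits).
Byte 2: 0xA4 = 10100100 (10xxxxxx ✓), payload 100100.
Byte 3: 0xAC = 10101100 (10xxxxxx ✓), payload 101100.
Concatenate: 0001100100101100 = 0x192C (16 bits → U+192C).

U+192C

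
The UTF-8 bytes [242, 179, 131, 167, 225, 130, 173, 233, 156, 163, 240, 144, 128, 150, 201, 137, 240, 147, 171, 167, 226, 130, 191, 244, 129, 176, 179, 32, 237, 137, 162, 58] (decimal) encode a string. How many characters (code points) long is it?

Byte at offset 0: 0xF2 = 11110010 → 4-byte char (#1). Advance 4.
Byte at offset 4: 0xE1 = 11100001 → 3-byte char (#2). Advance 3.
Byte at offset 7: 0xE9 = 11101001 → 3-byte char (#3). Advance 3.
Byte at offset 10: 0xF0 = 11110000 → 4-byte char (#4). Advance 4.
Byte at offset 14: 0xC9 = 11001001 → 2-byte char (#5). Advance 2.
Byte at offset 16: 0xF0 = 11110000 → 4-byte char (#6). Advance 4.
Byte at offset 20: 0xE2 = 11100010 → 3-byte char (#7). Advance 3.
Byte at offset 23: 0xF4 = 11110100 → 4-byte char (#8). Advance 4.
Byte at offset 27: 0x20 = 00100000 → 1-byte char (#9). Advance 1.
Byte at offset 28: 0xED = 11101101 → 3-byte char (#10). Advance 3.
Byte at offset 31: 0x3A = 00111010 → 1-byte char (#11). Advance 1.
Reached end at offset 32 after 11 code points.

11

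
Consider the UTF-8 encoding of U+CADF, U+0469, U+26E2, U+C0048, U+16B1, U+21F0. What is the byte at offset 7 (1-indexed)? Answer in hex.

1-indexed offset 7 is 0-indexed offset 6.
U+CADF → 3-byte form EC AB 9F at offsets 0–2.
U+0469 → 2-byte form D1 A9 at offsets 3–4.
U+26E2 → 3-byte form E2 9B A2 at offsets 5–7.
Offset 6 falls in char 3's range; it's byte 2 of E2 9B A2 = 0x9B.

0x9B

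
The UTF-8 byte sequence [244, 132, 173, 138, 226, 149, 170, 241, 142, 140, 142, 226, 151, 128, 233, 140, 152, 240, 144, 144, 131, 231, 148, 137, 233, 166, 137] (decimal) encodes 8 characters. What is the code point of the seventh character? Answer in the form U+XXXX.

U+7509

Offset 0: leading byte 0xF4 = 11110100 → 4-byte char #1 = F4 84 AD 8A.
Offset 4: leading byte 0xE2 = 11100010 → 3-byte char #2 = E2 95 AA.
Offset 7: leading byte 0xF1 = 11110001 → 4-byte char #3 = F1 8E 8C 8E.
Offset 11: leading byte 0xE2 = 11100010 → 3-byte char #4 = E2 97 80.
Offset 14: leading byte 0xE9 = 11101001 → 3-byte char #5 = E9 8C 98.
Offset 17: leading byte 0xF0 = 11110000 → 4-byte char #6 = F0 90 90 83.
Offset 21: leading byte 0xE7 = 11100111 → 3-byte char #7 = E7 94 89.
Leading byte 0xE7 = 11100111 matches 1110xxxx → 3-byte sequence.
Byte 1: 0xE7 = 11100111, payload 0111 (4 bits).
Byte 2: 0x94 = 10010100 (10xxxxxx ✓), payload 010100.
Byte 3: 0x89 = 10001001 (10xxxxxx ✓), payload 001001.
Concatenate: 0111010100001001 = 0x7509 (16 bits → U+7509).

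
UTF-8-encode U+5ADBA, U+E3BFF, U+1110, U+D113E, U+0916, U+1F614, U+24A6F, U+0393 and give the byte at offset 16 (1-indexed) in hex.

0xE0

1-indexed offset 16 is 0-indexed offset 15.
U+5ADBA → 4-byte form F1 9A B6 BA at offsets 0–3.
U+E3BFF → 4-byte form F3 A3 AF BF at offsets 4–7.
U+1110 → 3-byte form E1 84 90 at offsets 8–10.
U+D113E → 4-byte form F3 91 84 BE at offsets 11–14.
U+0916 → 3-byte form E0 A4 96 at offsets 15–17.
Offset 15 falls in char 5's range; it's byte 1 of E0 A4 96 = 0xE0.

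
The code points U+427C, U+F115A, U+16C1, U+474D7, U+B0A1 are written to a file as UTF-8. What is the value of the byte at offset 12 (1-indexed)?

0x87

1-indexed offset 12 is 0-indexed offset 11.
U+427C → 3-byte form E4 89 BC at offsets 0–2.
U+F115A → 4-byte form F3 B1 85 9A at offsets 3–6.
U+16C1 → 3-byte form E1 9B 81 at offsets 7–9.
U+474D7 → 4-byte form F1 87 93 97 at offsets 10–13.
Offset 11 falls in char 4's range; it's byte 2 of F1 87 93 97 = 0x87.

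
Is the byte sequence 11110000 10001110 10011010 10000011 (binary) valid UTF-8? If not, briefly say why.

Leading byte 0xF0 = 11110000 → 4-byte form.
Continuation bytes all match 10xxxxxx. Payload decodes to 0xE683.
But 0xE683 < 0x10000, the minimum for a 4-byte sequence — this is an overlong encoding.

invalid (overlong encoding)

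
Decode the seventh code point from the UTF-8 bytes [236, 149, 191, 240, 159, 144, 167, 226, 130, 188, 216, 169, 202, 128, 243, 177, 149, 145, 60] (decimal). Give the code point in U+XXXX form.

Offset 0: leading byte 0xEC = 11101100 → 3-byte char #1 = EC 95 BF.
Offset 3: leading byte 0xF0 = 11110000 → 4-byte char #2 = F0 9F 90 A7.
Offset 7: leading byte 0xE2 = 11100010 → 3-byte char #3 = E2 82 BC.
Offset 10: leading byte 0xD8 = 11011000 → 2-byte char #4 = D8 A9.
Offset 12: leading byte 0xCA = 11001010 → 2-byte char #5 = CA 80.
Offset 14: leading byte 0xF3 = 11110011 → 4-byte char #6 = F3 B1 95 91.
Offset 18: leading byte 0x3C = 00111100 → 1-byte char #7 = 3C.
Leading byte 0x3C = 00111100 matches 0xxxxxxx → 1-byte sequence.
Byte 1: 0x3C = 00111100, payload 0111100 (7 bits).
Concatenate: 0111100 = 0x3C (7 bits → U+003C).

U+003C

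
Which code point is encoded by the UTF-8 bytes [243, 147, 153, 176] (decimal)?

Leading byte 0xF3 = 11110011 matches 11110xxx → 4-byte sequence.
Byte 1: 0xF3 = 11110011, payload 011 (3 bits).
Byte 2: 0x93 = 10010011 (10xxxxxx ✓), payload 010011.
Byte 3: 0x99 = 10011001 (10xxxxxx ✓), payload 011001.
Byte 4: 0xB0 = 10110000 (10xxxxxx ✓), payload 110000.
Concatenate: 011010011011001110000 = 0xD3670 (21 bits → U+D3670).

U+D3670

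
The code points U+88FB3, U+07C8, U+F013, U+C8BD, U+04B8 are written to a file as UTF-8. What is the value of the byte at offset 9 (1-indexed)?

0x93

1-indexed offset 9 is 0-indexed offset 8.
U+88FB3 → 4-byte form F2 88 BE B3 at offsets 0–3.
U+07C8 → 2-byte form DF 88 at offsets 4–5.
U+F013 → 3-byte form EF 80 93 at offsets 6–8.
Offset 8 falls in char 3's range; it's byte 3 of EF 80 93 = 0x93.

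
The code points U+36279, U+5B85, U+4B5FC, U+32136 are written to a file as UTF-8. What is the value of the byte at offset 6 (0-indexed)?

0x85

U+36279 → 4-byte form F0 B6 89 B9 at offsets 0–3.
U+5B85 → 3-byte form E5 AE 85 at offsets 4–6.
Offset 6 falls in char 2's range; it's byte 3 of E5 AE 85 = 0x85.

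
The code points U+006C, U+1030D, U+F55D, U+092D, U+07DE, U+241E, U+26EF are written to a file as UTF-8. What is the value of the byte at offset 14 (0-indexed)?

0x90

U+006C → 1-byte form 6C at offsets 0–0.
U+1030D → 4-byte form F0 90 8C 8D at offsets 1–4.
U+F55D → 3-byte form EF 95 9D at offsets 5–7.
U+092D → 3-byte form E0 A4 AD at offsets 8–10.
U+07DE → 2-byte form DF 9E at offsets 11–12.
U+241E → 3-byte form E2 90 9E at offsets 13–15.
Offset 14 falls in char 6's range; it's byte 2 of E2 90 9E = 0x90.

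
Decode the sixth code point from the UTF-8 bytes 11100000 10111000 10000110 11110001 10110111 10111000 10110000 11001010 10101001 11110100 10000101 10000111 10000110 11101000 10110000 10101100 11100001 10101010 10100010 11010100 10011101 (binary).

U+1AA2

Offset 0: leading byte 0xE0 = 11100000 → 3-byte char #1 = E0 B8 86.
Offset 3: leading byte 0xF1 = 11110001 → 4-byte char #2 = F1 B7 B8 B0.
Offset 7: leading byte 0xCA = 11001010 → 2-byte char #3 = CA A9.
Offset 9: leading byte 0xF4 = 11110100 → 4-byte char #4 = F4 85 87 86.
Offset 13: leading byte 0xE8 = 11101000 → 3-byte char #5 = E8 B0 AC.
Offset 16: leading byte 0xE1 = 11100001 → 3-byte char #6 = E1 AA A2.
Leading byte 0xE1 = 11100001 matches 1110xxxx → 3-byte sequence.
Byte 1: 0xE1 = 11100001, payload 0001 (4 bits).
Byte 2: 0xAA = 10101010 (10xxxxxx ✓), payload 101010.
Byte 3: 0xA2 = 10100010 (10xxxxxx ✓), payload 100010.
Concatenate: 0001101010100010 = 0x1AA2 (16 bits → U+1AA2).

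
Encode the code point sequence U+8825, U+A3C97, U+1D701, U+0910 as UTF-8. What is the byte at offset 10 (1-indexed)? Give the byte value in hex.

1-indexed offset 10 is 0-indexed offset 9.
U+8825 → 3-byte form E8 A0 A5 at offsets 0–2.
U+A3C97 → 4-byte form F2 A3 B2 97 at offsets 3–6.
U+1D701 → 4-byte form F0 9D 9C 81 at offsets 7–10.
Offset 9 falls in char 3's range; it's byte 3 of F0 9D 9C 81 = 0x9C.

0x9C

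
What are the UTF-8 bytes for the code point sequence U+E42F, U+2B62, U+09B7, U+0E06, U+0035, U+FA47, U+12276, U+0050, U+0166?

U+E42F: 3-byte form → EE 90 AF.
U+2B62: 3-byte form → E2 AD A2.
U+09B7: 3-byte form → E0 A6 B7.
U+0E06: 3-byte form → E0 B8 86.
U+0035: 1-byte form → 35.
U+FA47: 3-byte form → EF A9 87.
U+12276: 4-byte form → F0 92 89 B6.
U+0050: 1-byte form → 50.
U+0166: 2-byte form → C5 A6.
Concatenated (23 bytes): EE 90 AF E2 AD A2 E0 A6 B7 E0 B8 86 35 EF A9 87 F0 92 89 B6 50 C5 A6.

EE 90 AF E2 AD A2 E0 A6 B7 E0 B8 86 35 EF A9 87 F0 92 89 B6 50 C5 A6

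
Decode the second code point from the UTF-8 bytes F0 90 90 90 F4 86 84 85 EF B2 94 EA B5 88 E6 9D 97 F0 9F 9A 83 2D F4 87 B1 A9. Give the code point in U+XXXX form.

Offset 0: leading byte 0xF0 = 11110000 → 4-byte char #1 = F0 90 90 90.
Offset 4: leading byte 0xF4 = 11110100 → 4-byte char #2 = F4 86 84 85.
Leading byte 0xF4 = 11110100 matches 11110xxx → 4-byte sequence.
Byte 1: 0xF4 = 11110100, payload 100 (3 bits).
Byte 2: 0x86 = 10000110 (10xxxxxx ✓), payload 000110.
Byte 3: 0x84 = 10000100 (10xxxxxx ✓), payload 000100.
Byte 4: 0x85 = 10000101 (10xxxxxx ✓), payload 000101.
Concatenate: 100000110000100000101 = 0x106105 (21 bits → U+106105).

U+106105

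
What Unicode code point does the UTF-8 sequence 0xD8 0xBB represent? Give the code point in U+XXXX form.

U+063B

Leading byte 0xD8 = 11011000 matches 110xxxxx → 2-byte sequence.
Byte 1: 0xD8 = 11011000, payload 11000 (5 bits).
Byte 2: 0xBB = 10111011 (10xxxxxx ✓), payload 111011.
Concatenate: 11000111011 = 0x63B (11 bits → U+063B).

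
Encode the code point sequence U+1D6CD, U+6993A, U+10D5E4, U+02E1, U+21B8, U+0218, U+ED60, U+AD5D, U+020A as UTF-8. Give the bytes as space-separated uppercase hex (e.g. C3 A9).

U+1D6CD: 4-byte form → F0 9D 9B 8D.
U+6993A: 4-byte form → F1 A9 A4 BA.
U+10D5E4: 4-byte form → F4 8D 97 A4.
U+02E1: 2-byte form → CB A1.
U+21B8: 3-byte form → E2 86 B8.
U+0218: 2-byte form → C8 98.
U+ED60: 3-byte form → EE B5 A0.
U+AD5D: 3-byte form → EA B5 9D.
U+020A: 2-byte form → C8 8A.
Concatenated (27 bytes): F0 9D 9B 8D F1 A9 A4 BA F4 8D 97 A4 CB A1 E2 86 B8 C8 98 EE B5 A0 EA B5 9D C8 8A.

F0 9D 9B 8D F1 A9 A4 BA F4 8D 97 A4 CB A1 E2 86 B8 C8 98 EE B5 A0 EA B5 9D C8 8A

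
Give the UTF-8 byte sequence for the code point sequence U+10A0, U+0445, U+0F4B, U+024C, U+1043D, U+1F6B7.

U+10A0: 3-byte form → E1 82 A0.
U+0445: 2-byte form → D1 85.
U+0F4B: 3-byte form → E0 BD 8B.
U+024C: 2-byte form → C9 8C.
U+1043D: 4-byte form → F0 90 90 BD.
U+1F6B7: 4-byte form → F0 9F 9A B7.
Concatenated (18 bytes): E1 82 A0 D1 85 E0 BD 8B C9 8C F0 90 90 BD F0 9F 9A B7.

E1 82 A0 D1 85 E0 BD 8B C9 8C F0 90 90 BD F0 9F 9A B7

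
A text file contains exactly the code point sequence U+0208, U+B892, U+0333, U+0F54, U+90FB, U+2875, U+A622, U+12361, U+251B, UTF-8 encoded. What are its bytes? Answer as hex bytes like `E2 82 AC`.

C8 88 EB A2 92 CC B3 E0 BD 94 E9 83 BB E2 A1 B5 EA 98 A2 F0 92 8D A1 E2 94 9B

U+0208: 2-byte form → C8 88.
U+B892: 3-byte form → EB A2 92.
U+0333: 2-byte form → CC B3.
U+0F54: 3-byte form → E0 BD 94.
U+90FB: 3-byte form → E9 83 BB.
U+2875: 3-byte form → E2 A1 B5.
U+A622: 3-byte form → EA 98 A2.
U+12361: 4-byte form → F0 92 8D A1.
U+251B: 3-byte form → E2 94 9B.
Concatenated (26 bytes): C8 88 EB A2 92 CC B3 E0 BD 94 E9 83 BB E2 A1 B5 EA 98 A2 F0 92 8D A1 E2 94 9B.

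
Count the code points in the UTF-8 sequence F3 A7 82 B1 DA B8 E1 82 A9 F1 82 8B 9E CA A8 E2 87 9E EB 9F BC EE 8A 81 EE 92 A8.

Byte at offset 0: 0xF3 = 11110011 → 4-byte char (#1). Advance 4.
Byte at offset 4: 0xDA = 11011010 → 2-byte char (#2). Advance 2.
Byte at offset 6: 0xE1 = 11100001 → 3-byte char (#3). Advance 3.
Byte at offset 9: 0xF1 = 11110001 → 4-byte char (#4). Advance 4.
Byte at offset 13: 0xCA = 11001010 → 2-byte char (#5). Advance 2.
Byte at offset 15: 0xE2 = 11100010 → 3-byte char (#6). Advance 3.
Byte at offset 18: 0xEB = 11101011 → 3-byte char (#7). Advance 3.
Byte at offset 21: 0xEE = 11101110 → 3-byte char (#8). Advance 3.
Byte at offset 24: 0xEE = 11101110 → 3-byte char (#9). Advance 3.
Reached end at offset 27 after 9 code points.

9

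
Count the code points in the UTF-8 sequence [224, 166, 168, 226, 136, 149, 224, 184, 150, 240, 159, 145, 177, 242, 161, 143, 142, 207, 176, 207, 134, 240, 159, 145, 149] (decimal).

Byte at offset 0: 0xE0 = 11100000 → 3-byte char (#1). Advance 3.
Byte at offset 3: 0xE2 = 11100010 → 3-byte char (#2). Advance 3.
Byte at offset 6: 0xE0 = 11100000 → 3-byte char (#3). Advance 3.
Byte at offset 9: 0xF0 = 11110000 → 4-byte char (#4). Advance 4.
Byte at offset 13: 0xF2 = 11110010 → 4-byte char (#5). Advance 4.
Byte at offset 17: 0xCF = 11001111 → 2-byte char (#6). Advance 2.
Byte at offset 19: 0xCF = 11001111 → 2-byte char (#7). Advance 2.
Byte at offset 21: 0xF0 = 11110000 → 4-byte char (#8). Advance 4.
Reached end at offset 25 after 8 code points.

8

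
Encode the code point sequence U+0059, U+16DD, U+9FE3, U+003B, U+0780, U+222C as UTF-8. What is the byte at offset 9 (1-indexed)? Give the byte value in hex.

1-indexed offset 9 is 0-indexed offset 8.
U+0059 → 1-byte form 59 at offsets 0–0.
U+16DD → 3-byte form E1 9B 9D at offsets 1–3.
U+9FE3 → 3-byte form E9 BF A3 at offsets 4–6.
U+003B → 1-byte form 3B at offsets 7–7.
U+0780 → 2-byte form DE 80 at offsets 8–9.
Offset 8 falls in char 5's range; it's byte 1 of DE 80 = 0xDE.

0xDE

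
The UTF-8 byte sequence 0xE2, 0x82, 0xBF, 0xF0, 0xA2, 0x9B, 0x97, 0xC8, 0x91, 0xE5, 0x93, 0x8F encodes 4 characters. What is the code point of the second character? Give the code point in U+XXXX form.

Offset 0: leading byte 0xE2 = 11100010 → 3-byte char #1 = E2 82 BF.
Offset 3: leading byte 0xF0 = 11110000 → 4-byte char #2 = F0 A2 9B 97.
Leading byte 0xF0 = 11110000 matches 11110xxx → 4-byte sequence.
Byte 1: 0xF0 = 11110000, payload 000 (3 bits).
Byte 2: 0xA2 = 10100010 (10xxxxxx ✓), payload 100010.
Byte 3: 0x9B = 10011011 (10xxxxxx ✓), payload 011011.
Byte 4: 0x97 = 10010111 (10xxxxxx ✓), payload 010111.
Concatenate: 000100010011011010111 = 0x226D7 (21 bits → U+226D7).

U+226D7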